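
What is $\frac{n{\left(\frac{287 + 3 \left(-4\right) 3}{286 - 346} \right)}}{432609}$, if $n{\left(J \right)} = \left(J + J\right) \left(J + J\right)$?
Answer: $\frac{63001}{389348100} \approx 0.00016181$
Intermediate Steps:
$n{\left(J \right)} = 4 J^{2}$ ($n{\left(J \right)} = 2 J 2 J = 4 J^{2}$)
$\frac{n{\left(\frac{287 + 3 \left(-4\right) 3}{286 - 346} \right)}}{432609} = \frac{4 \left(\frac{287 + 3 \left(-4\right) 3}{286 - 346}\right)^{2}}{432609} = 4 \left(\frac{287 - 36}{-60}\right)^{2} \cdot \frac{1}{432609} = 4 \left(\left(287 - 36\right) \left(- \frac{1}{60}\right)\right)^{2} \cdot \frac{1}{432609} = 4 \left(251 \left(- \frac{1}{60}\right)\right)^{2} \cdot \frac{1}{432609} = 4 \left(- \frac{251}{60}\right)^{2} \cdot \frac{1}{432609} = 4 \cdot \frac{63001}{3600} \cdot \frac{1}{432609} = \frac{63001}{900} \cdot \frac{1}{432609} = \frac{63001}{389348100}$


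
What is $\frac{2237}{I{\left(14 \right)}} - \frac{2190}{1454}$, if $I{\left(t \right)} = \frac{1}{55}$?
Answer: $\frac{89445350}{727} \approx 1.2303 \cdot 10^{5}$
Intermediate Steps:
$I{\left(t \right)} = \frac{1}{55}$
$\frac{2237}{I{\left(14 \right)}} - \frac{2190}{1454} = 2237 \frac{1}{\frac{1}{55}} - \frac{2190}{1454} = 2237 \cdot 55 - \frac{1095}{727} = 123035 - \frac{1095}{727} = \frac{89445350}{727}$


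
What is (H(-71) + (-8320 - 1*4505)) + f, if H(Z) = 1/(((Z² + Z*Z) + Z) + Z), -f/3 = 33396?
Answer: -1123349219/9940 ≈ -1.1301e+5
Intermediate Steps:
f = -100188 (f = -3*33396 = -100188)
H(Z) = 1/(2*Z + 2*Z²) (H(Z) = 1/(((Z² + Z²) + Z) + Z) = 1/((2*Z² + Z) + Z) = 1/((Z + 2*Z²) + Z) = 1/(2*Z + 2*Z²))
(H(-71) + (-8320 - 1*4505)) + f = ((½)/(-71*(1 - 71)) + (-8320 - 1*4505)) - 100188 = ((½)*(-1/71)/(-70) + (-8320 - 4505)) - 100188 = ((½)*(-1/71)*(-1/70) - 12825) - 100188 = (1/9940 - 12825) - 100188 = -127480499/9940 - 100188 = -1123349219/9940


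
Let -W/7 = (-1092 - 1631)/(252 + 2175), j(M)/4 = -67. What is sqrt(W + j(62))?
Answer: 5*I*sqrt(61293885)/2427 ≈ 16.129*I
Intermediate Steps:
j(M) = -268 (j(M) = 4*(-67) = -268)
W = 19061/2427 (W = -7*(-1092 - 1631)/(252 + 2175) = -(-19061)/2427 = -7*(-2723/2427) = 19061/2427 ≈ 7.8537)
sqrt(W + j(62)) = sqrt(19061/2427 - 268) = sqrt(-631375/2427) = 5*I*sqrt(61293885)/2427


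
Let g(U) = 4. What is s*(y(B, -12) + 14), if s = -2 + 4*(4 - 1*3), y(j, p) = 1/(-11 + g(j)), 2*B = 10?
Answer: 194/7 ≈ 27.714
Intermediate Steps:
B = 5 (B = (½)*10 = 5)
y(j, p) = -⅐ (y(j, p) = 1/(-11 + 4) = 1/(-7) = -⅐)
s = 2 (s = -2 + 4*(4 - 3) = -2 + 4*1 = -2 + 4 = 2)
s*(y(B, -12) + 14) = 2*(-⅐ + 14) = 2*(97/7) = 194/7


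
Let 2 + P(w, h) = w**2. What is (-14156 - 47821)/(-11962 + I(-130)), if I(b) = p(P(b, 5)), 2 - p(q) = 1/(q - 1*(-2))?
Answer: 349137100/67374667 ≈ 5.1820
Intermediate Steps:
P(w, h) = -2 + w**2
p(q) = 2 - 1/(2 + q) (p(q) = 2 - 1/(q - 1*(-2)) = 2 - 1/(q + 2) = 2 - 1/(2 + q))
I(b) = (-1 + 2*b**2)/b**2 (I(b) = (3 + 2*(-2 + b**2))/(2 + (-2 + b**2)) = (3 + (-4 + 2*b**2))/(b**2) = (-1 + 2*b**2)/b**2)
(-14156 - 47821)/(-11962 + I(-130)) = (-14156 - 47821)/(-11962 + (2 - 1/(-130)**2)) = -61977/(-11962 + (2 - 1*1/16900)) = -61977/(-11962 + (2 - 1/16900)) = -61977/(-11962 + 33799/16900) = -61977/(-202124001/16900) = -61977*(-16900/202124001) = 349137100/67374667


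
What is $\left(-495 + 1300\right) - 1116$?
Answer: $-311$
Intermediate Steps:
$\left(-495 + 1300\right) - 1116 = 805 - 1116 = -311$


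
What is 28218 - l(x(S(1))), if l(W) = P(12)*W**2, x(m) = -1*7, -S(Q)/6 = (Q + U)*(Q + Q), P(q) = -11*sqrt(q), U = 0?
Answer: 28218 + 1078*sqrt(3) ≈ 30085.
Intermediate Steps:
S(Q) = -12*Q**2 (S(Q) = -6*(Q + 0)*(Q + Q) = -6*Q*2*Q = -12*Q**2)
x(m) = -7
l(W) = -22*sqrt(3)*W**2 (l(W) = (-22*sqrt(3))*W**2 = -22*sqrt(3)*W**2)
28218 - l(x(S(1))) = 28218 - (-22)*sqrt(3)*(-7)**2 = 28218 - (-22)*sqrt(3)*49 = 28218 - (-1078)*sqrt(3) = 28218 + 1078*sqrt(3)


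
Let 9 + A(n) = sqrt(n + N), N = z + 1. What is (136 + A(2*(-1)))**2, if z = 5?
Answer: 16641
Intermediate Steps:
N = 6 (N = 5 + 1 = 6)
A(n) = -9 + sqrt(6 + n) (A(n) = -9 + sqrt(n + 6) = -9 + sqrt(6 + n))
(136 + A(2*(-1)))**2 = (136 + (-9 + sqrt(6 + 2*(-1))))**2 = (136 + (-9 + sqrt(6 - 2)))**2 = (136 + (-9 + sqrt(4)))**2 = (136 + (-9 + 2))**2 = (136 - 7)**2 = 129**2 = 16641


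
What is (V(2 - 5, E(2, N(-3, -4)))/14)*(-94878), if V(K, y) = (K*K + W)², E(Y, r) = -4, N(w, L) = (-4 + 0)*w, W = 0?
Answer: -548937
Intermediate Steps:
N(w, L) = -4*w
V(K, y) = K⁴ (V(K, y) = (K*K + 0)² = (K² + 0)² = (K²)² = K⁴)
(V(2 - 5, E(2, N(-3, -4)))/14)*(-94878) = ((2 - 5)⁴/14)*(-94878) = ((-3)⁴*(1/14))*(-94878) = (81*(1/14))*(-94878) = (81/14)*(-94878) = -548937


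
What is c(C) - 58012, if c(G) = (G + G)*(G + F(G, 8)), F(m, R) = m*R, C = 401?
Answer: 2836406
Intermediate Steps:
F(m, R) = R*m
c(G) = 18*G² (c(G) = (G + G)*(G + 8*G) = (2*G)*(9*G) = 18*G²)
c(C) - 58012 = 18*401² - 58012 = 18*160801 - 58012 = 2894418 - 58012 = 2836406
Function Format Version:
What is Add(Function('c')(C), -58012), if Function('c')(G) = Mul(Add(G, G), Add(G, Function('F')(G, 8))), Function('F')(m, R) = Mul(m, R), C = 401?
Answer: 2836406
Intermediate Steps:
Function('F')(m, R) = Mul(R, m)
Function('c')(G) = Mul(18, Pow(G, 2)) (Function('c')(G) = Mul(Add(G, G), Add(G, Mul(8, G))) = Mul(Mul(2, G), Mul(9, G)) = Mul(18, Pow(G, 2)))
Add(Function('c')(C), -58012) = Add(Mul(18, Pow(401, 2)), -58012) = Add(Mul(18, 160801), -58012) = Add(2894418, -58012) = 2836406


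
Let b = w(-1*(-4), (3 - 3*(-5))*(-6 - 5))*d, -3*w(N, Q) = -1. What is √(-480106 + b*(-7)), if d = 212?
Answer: I*√4325406/3 ≈ 693.25*I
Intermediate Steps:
w(N, Q) = ⅓ (w(N, Q) = -⅓*(-1) = ⅓)
b = 212/3 (b = (⅓)*212 = 212/3 ≈ 70.667)
√(-480106 + b*(-7)) = √(-480106 + (212/3)*(-7)) = √(-480106 - 1484/3) = √(-1441802/3) = I*√4325406/3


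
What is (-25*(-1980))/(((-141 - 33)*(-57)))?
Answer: 2750/551 ≈ 4.9909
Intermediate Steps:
(-25*(-1980))/(((-141 - 33)*(-57))) = 49500/((-174*(-57))) = 49500/9918 = 49500*(1/9918) = 2750/551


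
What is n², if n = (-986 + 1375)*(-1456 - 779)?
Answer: 755882442225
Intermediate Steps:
n = -869415 (n = 389*(-2235) = -869415)
n² = (-869415)² = 755882442225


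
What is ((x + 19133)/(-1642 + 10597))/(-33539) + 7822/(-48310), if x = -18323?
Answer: -26103469561/161216774455 ≈ -0.16192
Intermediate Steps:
((x + 19133)/(-1642 + 10597))/(-33539) + 7822/(-48310) = ((-18323 + 19133)/(-1642 + 10597))/(-33539) + 7822/(-48310) = (810/8955)*(-1/33539) + 7822*(-1/48310) = (810*(1/8955))*(-1/33539) - 3911/24155 = (18/199)*(-1/33539) - 3911/24155 = -18/6674261 - 3911/24155 = -26103469561/161216774455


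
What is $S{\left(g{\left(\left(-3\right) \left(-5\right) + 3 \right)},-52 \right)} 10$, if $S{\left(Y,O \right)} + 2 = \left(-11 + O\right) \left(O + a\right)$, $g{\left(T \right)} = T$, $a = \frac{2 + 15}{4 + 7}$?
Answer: $\frac{349430}{11} \approx 31766.0$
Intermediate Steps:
$a = \frac{17}{11} \approx 1.5455$
$S{\left(Y,O \right)} = -2 + \left(-11 + O\right) \left(\frac{17}{11} + O\right)$ ($S{\left(Y,O \right)} = -2 + \left(-11 + O\right) \left(O + \frac{17}{11}\right) = -2 + \left(-11 + O\right) \left(\frac{17}{11} + O\right)$)
$S{\left(g{\left(\left(-3\right) \left(-5\right) + 3 \right)},-52 \right)} 10 = \left(-19 + \left(-52\right)^{2} - - \frac{5408}{11}\right) 10 = \left(-19 + 2704 + \frac{5408}{11}\right) 10 = \frac{34943}{11} \cdot 10 = \frac{349430}{11}$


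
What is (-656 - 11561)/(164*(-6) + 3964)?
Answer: -12217/2980 ≈ -4.0997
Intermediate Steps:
(-656 - 11561)/(164*(-6) + 3964) = -12217/(-984 + 3964) = -12217/2980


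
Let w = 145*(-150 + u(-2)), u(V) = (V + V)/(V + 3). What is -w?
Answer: 22330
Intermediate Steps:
u(V) = 2*V/(3 + V) (u(V) = (2*V)/(3 + V) = 2*V/(3 + V))
w = -22330 (w = 145*(-150 + 2*(-2)/(3 - 2)) = 145*(-150 + 2*(-2)/1) = 145*(-150 + 2*(-2)*1) = 145*(-150 - 4) = 145*(-154) = -22330)
-w = -1*(-22330) = 22330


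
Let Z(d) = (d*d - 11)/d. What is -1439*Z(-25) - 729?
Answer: 865321/25 ≈ 34613.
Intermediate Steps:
Z(d) = (-11 + d²)/d (Z(d) = (d² - 11)/d = (-11 + d²)/d)
-1439*Z(-25) - 729 = -1439*(-25 - 11/(-25)) - 729 = -1439*(-25 - 11*(-1/25)) - 729 = -1439*(-25 + 11/25) - 729 = -1439*(-614/25) - 729 = 883546/25 - 729 = 865321/25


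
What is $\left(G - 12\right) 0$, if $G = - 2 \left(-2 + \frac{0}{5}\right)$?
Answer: $0$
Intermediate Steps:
$G = 4$ ($G = - 2 \left(-2 + 0 \cdot \frac{1}{5}\right) = - 2 \left(-2 + 0\right) = \left(-2\right) \left(-2\right) = 4$)
$\left(G - 12\right) 0 = \left(4 - 12\right) 0 = \left(-8\right) 0 = 0$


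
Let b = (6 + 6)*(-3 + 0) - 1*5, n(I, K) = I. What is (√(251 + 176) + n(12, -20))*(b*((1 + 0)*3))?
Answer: -1476 - 123*√427 ≈ -4017.7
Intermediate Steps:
b = -41 (b = 12*(-3) - 5 = -36 - 5 = -41)
(√(251 + 176) + n(12, -20))*(b*((1 + 0)*3)) = (√(251 + 176) + 12)*(-41*(1 + 0)*3) = (√427 + 12)*(-41*3) = (12 + √427)*(-41*3) = (12 + √427)*(-123) = -1476 - 123*√427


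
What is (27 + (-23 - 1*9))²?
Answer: 25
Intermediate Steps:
(27 + (-23 - 1*9))² = (27 + (-23 - 9))² = (27 - 32)² = (-5)² = 25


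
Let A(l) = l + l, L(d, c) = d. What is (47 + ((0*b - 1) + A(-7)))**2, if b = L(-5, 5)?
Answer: 1024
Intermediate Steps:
b = -5
A(l) = 2*l
(47 + ((0*b - 1) + A(-7)))**2 = (47 + ((0*(-5) - 1) + 2*(-7)))**2 = (47 + ((0 - 1) - 14))**2 = (47 + (-1 - 14))**2 = (47 - 15)**2 = 32**2 = 1024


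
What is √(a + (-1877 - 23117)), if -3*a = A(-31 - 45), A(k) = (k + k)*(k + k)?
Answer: I*√294258/3 ≈ 180.82*I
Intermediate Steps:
A(k) = 4*k² (A(k) = (2*k)*(2*k) = 4*k²)
a = -23104/3 (a = -4*(-31 - 45)²/3 = -4*(-76)²/3 = -4*5776/3 = -⅓*23104 = -23104/3 ≈ -7701.3)
√(a + (-1877 - 23117)) = √(-23104/3 + (-1877 - 23117)) = √(-23104/3 - 24994) = √(-98086/3) = I*√294258/3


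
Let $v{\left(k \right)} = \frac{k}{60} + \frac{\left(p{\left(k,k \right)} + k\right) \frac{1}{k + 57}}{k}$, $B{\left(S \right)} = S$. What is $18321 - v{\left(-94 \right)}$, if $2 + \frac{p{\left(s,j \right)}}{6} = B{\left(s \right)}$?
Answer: $\frac{955898353}{52170} \approx 18323.0$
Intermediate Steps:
$p{\left(s,j \right)} = -12 + 6 s$
$v{\left(k \right)} = \frac{k}{60} + \frac{-12 + 7 k}{k \left(57 + k\right)}$ ($v{\left(k \right)} = \frac{k}{60} + \frac{\left(\left(-12 + 6 k\right) + k\right) \frac{1}{k + 57}}{k} = k \frac{1}{60} + \frac{\left(-12 + 7 k\right) \frac{1}{57 + k}}{k} = \frac{k}{60} + \frac{\frac{1}{57 + k} \left(-12 + 7 k\right)}{k} = \frac{k}{60} + \frac{-12 + 7 k}{k \left(57 + k\right)}$)
$18321 - v{\left(-94 \right)} = 18321 - \frac{-720 + \left(-94\right)^{3} + 57 \left(-94\right)^{2} + 420 \left(-94\right)}{60 \left(-94\right) \left(57 - 94\right)} = 18321 - \frac{1}{60} \left(- \frac{1}{94}\right) \frac{1}{-37} \left(-720 - 830584 + 57 \cdot 8836 - 39480\right) = 18321 - \frac{1}{60} \left(- \frac{1}{94}\right) \left(- \frac{1}{37}\right) \left(-720 - 830584 + 503652 - 39480\right) = 18321 - \frac{1}{60} \left(- \frac{1}{94}\right) \left(- \frac{1}{37}\right) \left(-367132\right) = 18321 - - \frac{91783}{52170} = 18321 + \frac{91783}{52170} = \frac{955898353}{52170}$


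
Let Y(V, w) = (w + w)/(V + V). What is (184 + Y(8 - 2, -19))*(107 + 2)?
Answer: 118265/6 ≈ 19711.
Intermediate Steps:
Y(V, w) = w/V (Y(V, w) = (2*w)/((2*V)) = (2*w)*(1/(2*V)) = w/V)
(184 + Y(8 - 2, -19))*(107 + 2) = (184 - 19/(8 - 2))*(107 + 2) = (184 - 19/6)*109 = (1085/6)*109 = 118265/6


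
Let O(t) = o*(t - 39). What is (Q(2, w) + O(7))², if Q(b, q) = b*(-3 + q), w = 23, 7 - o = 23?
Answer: 304704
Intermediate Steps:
o = -16 (o = 7 - 1*23 = 7 - 23 = -16)
O(t) = 624 - 16*t (O(t) = -16*(t - 39) = -16*(-39 + t) = 624 - 16*t)
(Q(2, w) + O(7))² = (2*(-3 + 23) + (624 - 16*7))² = (2*20 + (624 - 112))² = (40 + 512)² = 552² = 304704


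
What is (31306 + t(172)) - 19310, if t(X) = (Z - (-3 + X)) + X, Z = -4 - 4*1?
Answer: 11991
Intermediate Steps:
Z = -8 (Z = -4 - 4 = -8)
t(X) = -5 (t(X) = (-8 - (-3 + X)) + X = (-8 + (3 - X)) + X = (-5 - X) + X = -5)
(31306 + t(172)) - 19310 = (31306 - 5) - 19310 = 31301 - 19310 = 11991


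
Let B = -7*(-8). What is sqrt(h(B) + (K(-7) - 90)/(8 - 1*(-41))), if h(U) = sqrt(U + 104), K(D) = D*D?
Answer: sqrt(-41 + 196*sqrt(10))/7 ≈ 3.4369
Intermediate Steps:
K(D) = D**2
B = 56
h(U) = sqrt(104 + U)
sqrt(h(B) + (K(-7) - 90)/(8 - 1*(-41))) = sqrt(sqrt(104 + 56) + ((-7)**2 - 90)/(8 - 1*(-41))) = sqrt(sqrt(160) + (49 - 90)/(8 + 41)) = sqrt(4*sqrt(10) - 41/49) = sqrt(-41/49 + 4*sqrt(10))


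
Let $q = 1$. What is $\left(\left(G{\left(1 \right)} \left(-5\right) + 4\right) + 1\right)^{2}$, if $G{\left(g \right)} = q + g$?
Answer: $25$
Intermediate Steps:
$G{\left(g \right)} = 1 + g$
$\left(\left(G{\left(1 \right)} \left(-5\right) + 4\right) + 1\right)^{2} = \left(\left(\left(1 + 1\right) \left(-5\right) + 4\right) + 1\right)^{2} = \left(\left(2 \left(-5\right) + 4\right) + 1\right)^{2} = \left(\left(-10 + 4\right) + 1\right)^{2} = \left(-6 + 1\right)^{2} = \left(-5\right)^{2} = 25$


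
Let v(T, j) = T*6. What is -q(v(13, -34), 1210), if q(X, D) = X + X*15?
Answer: -1248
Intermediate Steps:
v(T, j) = 6*T
q(X, D) = 16*X (q(X, D) = X + 15*X = 16*X)
-q(v(13, -34), 1210) = -16*6*13 = -16*78 = -1*1248 = -1248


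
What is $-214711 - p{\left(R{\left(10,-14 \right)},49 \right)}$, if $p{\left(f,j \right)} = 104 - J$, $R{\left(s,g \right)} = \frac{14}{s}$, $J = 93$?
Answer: $-214722$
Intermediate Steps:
$p{\left(f,j \right)} = 11$ ($p{\left(f,j \right)} = 104 - 93 = 11$)
$-214711 - p{\left(R{\left(10,-14 \right)},49 \right)} = -214711 - 11 = -214722$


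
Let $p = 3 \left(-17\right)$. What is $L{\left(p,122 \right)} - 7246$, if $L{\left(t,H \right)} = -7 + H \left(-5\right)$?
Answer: $-7863$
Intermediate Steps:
$p = -51$
$L{\left(t,H \right)} = -7 - 5 H$
$L{\left(p,122 \right)} - 7246 = \left(-7 - 610\right) - 7246 = -617 - 7246 = -7863$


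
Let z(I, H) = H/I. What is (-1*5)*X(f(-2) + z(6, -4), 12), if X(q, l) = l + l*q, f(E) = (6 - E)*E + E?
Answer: 1060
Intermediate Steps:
f(E) = E + E*(6 - E) (f(E) = E*(6 - E) + E = E + E*(6 - E))
(-1*5)*X(f(-2) + z(6, -4), 12) = (-1*5)*(12*(1 + (-2*(7 - 1*(-2)) - 4/6))) = -60*(1 + (-2*(7 + 2) - 4*⅙)) = -60*(1 + (-2*9 - ⅔)) = -60*(1 + (-18 - ⅔)) = -60*(1 - 56/3) = -60*(-53)/3 = -5*(-212) = 1060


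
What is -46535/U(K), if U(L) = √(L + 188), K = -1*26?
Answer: -46535*√2/18 ≈ -3656.1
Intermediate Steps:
K = -26
U(L) = √(188 + L)
-46535/U(K) = -46535/√(188 - 26) = -46535*√2/18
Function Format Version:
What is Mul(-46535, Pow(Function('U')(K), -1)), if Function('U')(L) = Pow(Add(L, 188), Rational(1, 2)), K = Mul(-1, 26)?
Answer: Mul(Rational(-46535, 18), Pow(2, Rational(1, 2))) ≈ -3656.1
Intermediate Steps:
K = -26
Function('U')(L) = Pow(Add(188, L), Rational(1, 2))
Mul(-46535, Pow(Function('U')(K), -1)) = Mul(-46535, Pow(Pow(Add(188, -26), Rational(1, 2)), -1)) = Mul(-46535, Pow(Pow(162, Rational(1, 2)), -1)) = Mul(-46535, Pow(Mul(9, Pow(2, Rational(1, 2))), -1)) = Mul(-46535, Mul(Rational(1, 18), Pow(2, Rational(1, 2)))) = Mul(Rational(-46535, 18), Pow(2, Rational(1, 2)))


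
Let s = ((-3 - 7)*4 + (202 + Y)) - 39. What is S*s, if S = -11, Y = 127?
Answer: -2750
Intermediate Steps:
s = 250 (s = ((-3 - 7)*4 + (202 + 127)) - 39 = (-10*4 + 329) - 39 = (-40 + 329) - 39 = 289 - 39 = 250)
S*s = -11*250 = -2750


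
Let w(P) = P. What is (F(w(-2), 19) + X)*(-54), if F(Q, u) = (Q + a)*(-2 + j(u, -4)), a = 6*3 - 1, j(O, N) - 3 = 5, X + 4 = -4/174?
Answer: -134640/29 ≈ -4642.8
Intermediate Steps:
X = -350/87 (X = -4 - 4/174 = -4 - 4*1/174 = -4 - 2/87 = -350/87 ≈ -4.0230)
j(O, N) = 8 (j(O, N) = 3 + 5 = 8)
a = 17 (a = 18 - 1 = 17)
F(Q, u) = 102 + 6*Q (F(Q, u) = (Q + 17)*(-2 + 8) = (17 + Q)*6 = 102 + 6*Q)
(F(w(-2), 19) + X)*(-54) = ((102 + 6*(-2)) - 350/87)*(-54) = ((102 - 12) - 350/87)*(-54) = (90 - 350/87)*(-54) = (7480/87)*(-54) = -134640/29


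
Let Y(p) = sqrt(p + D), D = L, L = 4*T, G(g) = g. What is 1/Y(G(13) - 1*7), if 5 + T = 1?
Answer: -I*sqrt(10)/10 ≈ -0.31623*I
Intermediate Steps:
T = -4 (T = -5 + 1 = -4)
L = -16 (L = 4*(-4) = -16)
D = -16
Y(p) = sqrt(-16 + p) (Y(p) = sqrt(p - 16) = sqrt(-16 + p))
1/Y(G(13) - 1*7) = 1/(sqrt(-16 + (13 - 1*7))) = 1/(sqrt(-16 + (13 - 7))) = 1/(sqrt(-16 + 6)) = 1/(sqrt(-10)) = 1/(I*sqrt(10)) = -I*sqrt(10)/10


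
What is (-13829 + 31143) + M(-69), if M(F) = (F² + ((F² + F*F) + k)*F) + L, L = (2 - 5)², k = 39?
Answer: -637625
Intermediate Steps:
L = 9 (L = (-3)² = 9)
M(F) = 9 + F² + F*(39 + 2*F²) (M(F) = (F² + ((F² + F*F) + 39)*F) + 9 = (F² + ((F² + F²) + 39)*F) + 9 = (F² + (2*F² + 39)*F) + 9 = (F² + (39 + 2*F²)*F) + 9 = (F² + F*(39 + 2*F²)) + 9 = 9 + F² + F*(39 + 2*F²))
(-13829 + 31143) + M(-69) = (-13829 + 31143) + (9 + (-69)² + 2*(-69)³ + 39*(-69)) = 17314 + (9 + 4761 + 2*(-328509) - 2691) = 17314 + (9 + 4761 - 657018 - 2691) = 17314 - 654939 = -637625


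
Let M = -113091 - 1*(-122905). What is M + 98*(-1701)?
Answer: -156884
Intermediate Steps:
M = 9814 (M = -113091 + 122905 = 9814)
M + 98*(-1701) = 9814 + 98*(-1701) = 9814 - 166698 = -156884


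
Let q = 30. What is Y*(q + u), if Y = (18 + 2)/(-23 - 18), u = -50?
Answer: 400/41 ≈ 9.7561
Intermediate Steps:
Y = -20/41 (Y = 20/(-41) = 20*(-1/41) = -20/41 ≈ -0.48780)
Y*(q + u) = -20*(30 - 50)/41 = -20/41*(-20) = 400/41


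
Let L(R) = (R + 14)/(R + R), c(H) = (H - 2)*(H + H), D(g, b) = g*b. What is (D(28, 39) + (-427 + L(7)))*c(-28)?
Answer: 1119720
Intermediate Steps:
D(g, b) = b*g
c(H) = 2*H*(-2 + H) (c(H) = (-2 + H)*(2*H) = 2*H*(-2 + H))
L(R) = (14 + R)/(2*R) (L(R) = (14 + R)/((2*R)) = (14 + R)*(1/(2*R)) = (14 + R)/(2*R))
(D(28, 39) + (-427 + L(7)))*c(-28) = (39*28 + (-427 + (1/2)*(14 + 7)/7))*(2*(-28)*(-2 - 28)) = (1092 + (-427 + (1/2)*(1/7)*21))*(2*(-28)*(-30)) = (1092 + (-427 + 3/2))*1680 = (1092 - 851/2)*1680 = (1333/2)*1680 = 1119720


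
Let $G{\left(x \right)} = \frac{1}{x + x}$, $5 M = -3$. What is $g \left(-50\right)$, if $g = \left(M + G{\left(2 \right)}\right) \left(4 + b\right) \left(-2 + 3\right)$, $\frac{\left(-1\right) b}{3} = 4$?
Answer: $-140$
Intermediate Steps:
$b = -12$ ($b = \left(-3\right) 4 = -12$)
$M = - \frac{3}{5}$ ($M = \frac{1}{5} \left(-3\right) = - \frac{3}{5} \approx -0.6$)
$G{\left(x \right)} = \frac{1}{2 x}$
$g = \frac{14}{5}$ ($g = \left(- \frac{3}{5} + \frac{1}{2 \cdot 2}\right) \left(4 - 12\right) \left(-2 + 3\right) = \left(- \frac{3}{5} + \frac{1}{2} \cdot \frac{1}{2}\right) \left(\left(-8\right) 1\right) = \left(- \frac{3}{5} + \frac{1}{4}\right) \left(-8\right) = \left(- \frac{7}{20}\right) \left(-8\right) = \frac{14}{5} \approx 2.8$)
$g \left(-50\right) = \frac{14}{5} \left(-50\right) = -140$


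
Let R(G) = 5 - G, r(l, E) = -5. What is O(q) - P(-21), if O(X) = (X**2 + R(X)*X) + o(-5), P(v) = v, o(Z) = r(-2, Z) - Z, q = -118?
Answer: -569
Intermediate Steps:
o(Z) = -5 - Z
O(X) = X**2 + X*(5 - X) (O(X) = (X**2 + (5 - X)*X) + (-5 - 1*(-5)) = (X**2 + X*(5 - X)) + (-5 + 5) = (X**2 + X*(5 - X)) + 0 = X**2 + X*(5 - X))
O(q) - P(-21) = 5*(-118) - 1*(-21) = -590 + 21 = -569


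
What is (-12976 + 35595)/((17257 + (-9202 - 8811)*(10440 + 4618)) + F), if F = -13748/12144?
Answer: -68671284/823431504329 ≈ -8.3396e-5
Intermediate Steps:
F = -3437/3036 (F = -13748*1/12144 = -3437/3036 ≈ -1.1321)
(-12976 + 35595)/((17257 + (-9202 - 8811)*(10440 + 4618)) + F) = (-12976 + 35595)/((17257 + (-9202 - 8811)*(10440 + 4618)) - 3437/3036) = 22619/((17257 - 18013*15058) - 3437/3036) = 22619/((17257 - 271239754) - 3437/3036) = 22619/(-271222497 - 3437/3036) = 22619/(-823431504329/3036) = 22619*(-3036/823431504329) = -68671284/823431504329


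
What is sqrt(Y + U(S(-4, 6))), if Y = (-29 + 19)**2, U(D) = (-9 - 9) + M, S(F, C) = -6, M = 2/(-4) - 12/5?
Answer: sqrt(7910)/10 ≈ 8.8938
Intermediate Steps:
M = -29/10 (M = 2*(-1/4) - 12*1/5 = -1/2 - 12/5 = -29/10 ≈ -2.9000)
U(D) = -209/10 (U(D) = (-9 - 9) - 29/10 = -18 - 29/10 = -209/10)
Y = 100 (Y = (-10)**2 = 100)
sqrt(Y + U(S(-4, 6))) = sqrt(100 - 209/10) = sqrt(791/10) = sqrt(7910)/10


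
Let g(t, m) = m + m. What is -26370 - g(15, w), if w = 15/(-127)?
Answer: -3348960/127 ≈ -26370.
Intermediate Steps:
w = -15/127 (w = 15*(-1/127) = -15/127 ≈ -0.11811)
g(t, m) = 2*m
-26370 - g(15, w) = -26370 - 2*(-15)/127 = -26370 - 1*(-30/127) = -26370 + 30/127 = -3348960/127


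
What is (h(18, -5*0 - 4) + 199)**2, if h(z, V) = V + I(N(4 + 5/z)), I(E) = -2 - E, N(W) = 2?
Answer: 36481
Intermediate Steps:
h(z, V) = -4 + V (h(z, V) = V + (-2 - 1*2) = V + (-2 - 2) = V - 4 = -4 + V)
(h(18, -5*0 - 4) + 199)**2 = ((-4 + (-5*0 - 4)) + 199)**2 = ((-4 + (0 - 4)) + 199)**2 = ((-4 - 4) + 199)**2 = (-8 + 199)**2 = 191**2 = 36481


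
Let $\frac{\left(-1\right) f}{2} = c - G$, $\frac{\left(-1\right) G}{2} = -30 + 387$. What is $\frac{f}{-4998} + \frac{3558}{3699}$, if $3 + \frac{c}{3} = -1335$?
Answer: $- \frac{368362}{1027089} \approx -0.35865$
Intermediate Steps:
$c = -4014$ ($c = -9 + 3 \left(-1335\right) = -9 - 4005 = -4014$)
$G = -714$ ($G = - 2 \left(-30 + 387\right) = \left(-2\right) 357 = -714$)
$f = 6600$ ($f = - 2 \left(-4014 - -714\right) = - 2 \left(-4014 + 714\right) = \left(-2\right) \left(-3300\right) = 6600$)
$\frac{f}{-4998} + \frac{3558}{3699} = \frac{6600}{-4998} + \frac{3558}{3699} = 6600 \left(- \frac{1}{4998}\right) + 3558 \cdot \frac{1}{3699} = - \frac{1100}{833} + \frac{1186}{1233} = - \frac{368362}{1027089}$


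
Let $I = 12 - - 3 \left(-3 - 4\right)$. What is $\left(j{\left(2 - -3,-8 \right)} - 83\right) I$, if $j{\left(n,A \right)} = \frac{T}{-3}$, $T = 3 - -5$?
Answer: $771$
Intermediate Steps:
$T = 8$ ($T = 3 + 5 = 8$)
$j{\left(n,A \right)} = - \frac{8}{3}$ ($j{\left(n,A \right)} = \frac{8}{-3} = 8 \left(- \frac{1}{3}\right) = - \frac{8}{3}$)
$I = -9$ ($I = 12 - \left(-3\right) \left(-7\right) = 12 - 21 = -9$)
$\left(j{\left(2 - -3,-8 \right)} - 83\right) I = \left(- \frac{8}{3} - 83\right) \left(-9\right) = \left(- \frac{257}{3}\right) \left(-9\right) = 771$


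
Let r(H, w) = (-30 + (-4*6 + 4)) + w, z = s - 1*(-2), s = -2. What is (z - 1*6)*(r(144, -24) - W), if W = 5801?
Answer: 35250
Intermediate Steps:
z = 0 (z = -2 - 1*(-2) = -2 + 2 = 0)
r(H, w) = -50 + w (r(H, w) = (-30 + (-24 + 4)) + w = (-30 - 20) + w = -50 + w)
(z - 1*6)*(r(144, -24) - W) = (0 - 1*6)*((-50 - 24) - 1*5801) = (0 - 6)*(-74 - 5801) = -6*(-5875) = 35250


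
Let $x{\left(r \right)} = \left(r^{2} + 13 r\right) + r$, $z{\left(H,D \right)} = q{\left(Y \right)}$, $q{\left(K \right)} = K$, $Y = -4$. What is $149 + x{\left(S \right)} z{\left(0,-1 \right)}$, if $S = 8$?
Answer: $-555$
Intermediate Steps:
$z{\left(H,D \right)} = -4$
$x{\left(r \right)} = r^{2} + 14 r$
$149 + x{\left(S \right)} z{\left(0,-1 \right)} = 149 + 8 \left(14 + 8\right) \left(-4\right) = 149 + 8 \cdot 22 \left(-4\right) = 149 + 176 \left(-4\right) = 149 - 704 = -555$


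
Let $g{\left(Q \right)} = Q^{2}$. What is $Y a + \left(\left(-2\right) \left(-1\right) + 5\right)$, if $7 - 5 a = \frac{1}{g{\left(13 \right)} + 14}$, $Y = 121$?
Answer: $\frac{32257}{183} \approx 176.27$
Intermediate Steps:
$a = \frac{256}{183}$ ($a = \frac{7}{5} - \frac{1}{5 \left(13^{2} + 14\right)} = \frac{7}{5} - \frac{1}{5 \left(169 + 14\right)} = \frac{7}{5} - \frac{1}{5 \cdot 183} = \frac{7}{5} - \frac{1}{915} = \frac{256}{183} \approx 1.3989$)
$Y a + \left(\left(-2\right) \left(-1\right) + 5\right) = 121 \cdot \frac{256}{183} + \left(\left(-2\right) \left(-1\right) + 5\right) = \frac{30976}{183} + \left(2 + 5\right) = \frac{30976}{183} + 7 = \frac{32257}{183}$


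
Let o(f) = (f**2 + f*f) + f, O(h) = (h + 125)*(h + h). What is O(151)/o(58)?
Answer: 13892/1131 ≈ 12.283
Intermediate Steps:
O(h) = 2*h*(125 + h) (O(h) = (125 + h)*(2*h) = 2*h*(125 + h))
o(f) = f + 2*f**2 (o(f) = (f**2 + f**2) + f = 2*f**2 + f = f + 2*f**2)
O(151)/o(58) = (2*151*(125 + 151))/((58*(1 + 2*58))) = (2*151*276)/((58*(1 + 116))) = 83352/((58*117)) = 83352/6786 = 83352*(1/6786) = 13892/1131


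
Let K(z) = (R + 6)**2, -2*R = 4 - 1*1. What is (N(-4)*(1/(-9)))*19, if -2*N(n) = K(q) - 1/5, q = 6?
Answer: 7619/360 ≈ 21.164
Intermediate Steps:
R = -3/2 (R = -(4 - 1*1)/2 = -(4 - 1)/2 = -1/2*3 = -3/2 ≈ -1.5000)
K(z) = 81/4 (K(z) = (-3/2 + 6)**2 = (9/2)**2 = 81/4)
N(n) = -401/40 (N(n) = -(81/4 - 1/5)/2 = -1/2*401/20 = -401/40)
(N(-4)*(1/(-9)))*19 = -401/(40*(-9))*19 = -401*(-1)/(40*9)*19 = -401/40*(-1/9)*19 = (401/360)*19 = 7619/360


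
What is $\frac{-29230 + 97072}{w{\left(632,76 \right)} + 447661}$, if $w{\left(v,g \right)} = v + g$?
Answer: $\frac{67842}{448369} \approx 0.15131$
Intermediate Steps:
$w{\left(v,g \right)} = g + v$
$\frac{-29230 + 97072}{w{\left(632,76 \right)} + 447661} = \frac{-29230 + 97072}{\left(76 + 632\right) + 447661} = \frac{67842}{708 + 447661} = \frac{67842}{448369}$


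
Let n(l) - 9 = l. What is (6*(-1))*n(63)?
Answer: -432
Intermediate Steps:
n(l) = 9 + l
(6*(-1))*n(63) = (6*(-1))*(9 + 63) = -6*72 = -432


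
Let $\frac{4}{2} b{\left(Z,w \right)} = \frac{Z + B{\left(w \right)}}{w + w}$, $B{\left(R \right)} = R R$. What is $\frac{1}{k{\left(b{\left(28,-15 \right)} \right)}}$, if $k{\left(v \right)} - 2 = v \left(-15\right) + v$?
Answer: $\frac{30}{1831} \approx 0.016384$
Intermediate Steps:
$B{\left(R \right)} = R^{2}$
$b{\left(Z,w \right)} = \frac{Z + w^{2}}{4 w}$ ($b{\left(Z,w \right)} = \frac{\left(Z + w^{2}\right) \frac{1}{w + w}}{2} = \frac{\left(Z + w^{2}\right) \frac{1}{2 w}}{2} = \frac{\frac{1}{2} \frac{1}{w} \left(Z + w^{2}\right)}{2} = \frac{Z + w^{2}}{4 w}$)
$k{\left(v \right)} = 2 - 14 v$ ($k{\left(v \right)} = 2 + \left(v \left(-15\right) + v\right) = 2 + \left(- 15 v + v\right) = 2 - 14 v$)
$\frac{1}{k{\left(b{\left(28,-15 \right)} \right)}} = \frac{1}{2 - 14 \frac{28 + \left(-15\right)^{2}}{4 \left(-15\right)}} = \frac{1}{2 - 14 \cdot \frac{1}{4} \left(- \frac{1}{15}\right) \left(28 + 225\right)} = \frac{1}{2 - 14 \cdot \frac{1}{4} \left(- \frac{1}{15}\right) 253} = \frac{1}{2 - - \frac{1771}{30}} = \frac{1}{2 + \frac{1771}{30}} = \frac{1}{\frac{1831}{30}} = \frac{30}{1831}$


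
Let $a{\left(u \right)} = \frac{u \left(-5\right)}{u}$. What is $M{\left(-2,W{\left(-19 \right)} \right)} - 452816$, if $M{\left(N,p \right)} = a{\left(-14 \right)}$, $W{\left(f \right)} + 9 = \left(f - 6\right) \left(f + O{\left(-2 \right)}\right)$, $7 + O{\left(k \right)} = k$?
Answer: $-452821$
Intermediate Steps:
$O{\left(k \right)} = -7 + k$
$a{\left(u \right)} = -5$ ($a{\left(u \right)} = \frac{\left(-5\right) u}{u} = -5$)
$W{\left(f \right)} = -9 + \left(-9 + f\right) \left(-6 + f\right)$ ($W{\left(f \right)} = -9 + \left(f - 6\right) \left(f - 9\right) = -9 + \left(-6 + f\right) \left(f - 9\right) = -9 + \left(-6 + f\right) \left(-9 + f\right) = -9 + \left(-9 + f\right) \left(-6 + f\right)$)
$M{\left(N,p \right)} = -5$
$M{\left(-2,W{\left(-19 \right)} \right)} - 452816 = -5 - 452816 = -452821$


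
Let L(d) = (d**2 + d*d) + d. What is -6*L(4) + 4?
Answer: -212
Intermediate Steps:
L(d) = d + 2*d**2 (L(d) = (d**2 + d**2) + d = 2*d**2 + d = d + 2*d**2)
-6*L(4) + 4 = -24*(1 + 2*4) + 4 = -24*(1 + 8) + 4 = -24*9 + 4 = -6*36 + 4 = -216 + 4 = -212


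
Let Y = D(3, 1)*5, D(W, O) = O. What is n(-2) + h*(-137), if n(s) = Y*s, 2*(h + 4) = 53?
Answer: -6185/2 ≈ -3092.5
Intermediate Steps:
h = 45/2 (h = -4 + (½)*53 = -4 + 53/2 = 45/2 ≈ 22.500)
Y = 5 (Y = 1*5 = 5)
n(s) = 5*s
n(-2) + h*(-137) = 5*(-2) + (45/2)*(-137) = -10 - 6165/2 = -6185/2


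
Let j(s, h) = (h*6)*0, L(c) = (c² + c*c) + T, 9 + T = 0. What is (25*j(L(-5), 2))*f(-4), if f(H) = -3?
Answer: 0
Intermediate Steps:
T = -9 (T = -9 + 0 = -9)
L(c) = -9 + 2*c² (L(c) = (c² + c*c) - 9 = (c² + c²) - 9 = 2*c² - 9 = -9 + 2*c²)
j(s, h) = 0 (j(s, h) = (6*h)*0 = 0)
(25*j(L(-5), 2))*f(-4) = (25*0)*(-3) = 0*(-3) = 0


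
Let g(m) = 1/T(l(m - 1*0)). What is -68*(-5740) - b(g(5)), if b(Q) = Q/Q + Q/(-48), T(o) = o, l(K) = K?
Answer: 93676561/240 ≈ 3.9032e+5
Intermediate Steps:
g(m) = 1/m (g(m) = 1/(m - 1*0) = 1/(m + 0) = 1/m)
b(Q) = 1 - Q/48 (b(Q) = 1 + Q*(-1/48) = 1 - Q/48)
-68*(-5740) - b(g(5)) = -68*(-5740) - (1 - 1/48/5) = 390320 - (1 - 1/48*⅕) = 390320 - (1 - 1/240) = 390320 - 1*239/240 = 390320 - 239/240 = 93676561/240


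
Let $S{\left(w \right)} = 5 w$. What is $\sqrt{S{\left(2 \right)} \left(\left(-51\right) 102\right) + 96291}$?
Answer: $3 \sqrt{4919} \approx 210.41$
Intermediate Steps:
$\sqrt{S{\left(2 \right)} \left(\left(-51\right) 102\right) + 96291} = \sqrt{5 \cdot 2 \left(\left(-51\right) 102\right) + 96291} = \sqrt{10 \left(-5202\right) + 96291} = \sqrt{-52020 + 96291} = \sqrt{44271} = 3 \sqrt{4919}$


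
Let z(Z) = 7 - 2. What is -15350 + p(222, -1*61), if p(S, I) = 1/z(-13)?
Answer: -76749/5 ≈ -15350.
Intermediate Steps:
z(Z) = 5
p(S, I) = ⅕ (p(S, I) = 1/5 = ⅕)
-15350 + p(222, -1*61) = -15350 + ⅕ = -76749/5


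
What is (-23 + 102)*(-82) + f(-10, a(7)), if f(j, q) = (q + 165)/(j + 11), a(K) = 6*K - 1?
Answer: -6272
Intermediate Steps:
a(K) = -1 + 6*K
f(j, q) = (165 + q)/(11 + j)
(-23 + 102)*(-82) + f(-10, a(7)) = (-23 + 102)*(-82) + (165 + (-1 + 6*7))/(11 - 10) = 79*(-82) + (165 + (-1 + 42))/1 = -6478 + 1*(165 + 41) = -6478 + 1*206 = -6478 + 206 = -6272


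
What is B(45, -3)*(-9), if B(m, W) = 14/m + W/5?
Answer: 13/5 ≈ 2.6000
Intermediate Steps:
B(m, W) = 14/m + W/5 (B(m, W) = 14/m + W*(1/5) = 14/m + W/5)
B(45, -3)*(-9) = (14/45 + (1/5)*(-3))*(-9) = (14*(1/45) - 3/5)*(-9) = (14/45 - 3/5)*(-9) = -13/45*(-9) = 13/5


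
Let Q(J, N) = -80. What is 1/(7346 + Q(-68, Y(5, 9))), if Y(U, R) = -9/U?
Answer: 1/7266 ≈ 0.00013763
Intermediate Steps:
1/(7346 + Q(-68, Y(5, 9))) = 1/(7346 - 80) = 1/7266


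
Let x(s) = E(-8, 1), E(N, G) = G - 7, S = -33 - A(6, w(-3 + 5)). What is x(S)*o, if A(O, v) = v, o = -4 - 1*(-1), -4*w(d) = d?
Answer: 18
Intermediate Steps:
w(d) = -d/4
o = -3 (o = -4 + 1 = -3)
S = -65/2 (S = -33 - (-1)*(-3 + 5)/4 = -33 - (-1)*2/4 = -33 - 1*(-1/2) = -33 + 1/2 = -65/2 ≈ -32.500)
E(N, G) = -7 + G
x(s) = -6 (x(s) = -7 + 1 = -6)
x(S)*o = -6*(-3) = 18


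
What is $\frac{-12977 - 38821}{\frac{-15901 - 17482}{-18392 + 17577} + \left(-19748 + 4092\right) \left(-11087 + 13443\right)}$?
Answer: $\frac{42215370}{30061678457} \approx 0.0014043$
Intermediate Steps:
$\frac{-12977 - 38821}{\frac{-15901 - 17482}{-18392 + 17577} + \left(-19748 + 4092\right) \left(-11087 + 13443\right)} = - \frac{51798}{- \frac{33383}{-815} - 36885536} = - \frac{51798}{\left(-33383\right) \left(- \frac{1}{815}\right) - 36885536} = - \frac{51798}{\frac{33383}{815} - 36885536} = - \frac{51798}{- \frac{30061678457}{815}} = \left(-51798\right) \left(- \frac{815}{30061678457}\right) = \frac{42215370}{30061678457}$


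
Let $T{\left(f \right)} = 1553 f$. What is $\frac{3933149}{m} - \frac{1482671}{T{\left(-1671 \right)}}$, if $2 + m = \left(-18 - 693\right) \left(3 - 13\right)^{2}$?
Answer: $- \frac{10101348569945}{184514169426} \approx -54.746$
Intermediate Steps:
$m = -71102$ ($m = -2 + \left(-18 - 693\right) \left(3 - 13\right)^{2} = -2 - 711 \left(-10\right)^{2} = -2 - 71100 = -71102$)
$\frac{3933149}{m} - \frac{1482671}{T{\left(-1671 \right)}} = \frac{3933149}{-71102} - \frac{1482671}{1553 \left(-1671\right)} = 3933149 \left(- \frac{1}{71102}\right) - \frac{1482671}{-2595063} = - \frac{3933149}{71102} - - \frac{1482671}{2595063} = - \frac{3933149}{71102} + \frac{1482671}{2595063} = - \frac{10101348569945}{184514169426}$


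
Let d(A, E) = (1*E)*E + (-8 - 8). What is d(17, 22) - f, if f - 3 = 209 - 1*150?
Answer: 406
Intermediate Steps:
f = 62 (f = 3 + (209 - 1*150) = 3 + (209 - 150) = 3 + 59 = 62)
d(A, E) = -16 + E**2 (d(A, E) = E*E - 16 = E**2 - 16 = -16 + E**2)
d(17, 22) - f = (-16 + 22**2) - 1*62 = (-16 + 484) - 62 = 468 - 62 = 406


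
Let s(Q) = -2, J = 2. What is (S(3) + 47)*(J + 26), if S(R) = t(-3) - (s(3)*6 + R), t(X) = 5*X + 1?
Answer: 1176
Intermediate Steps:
t(X) = 1 + 5*X
S(R) = -2 - R (S(R) = (1 + 5*(-3)) - (-2*6 + R) = (1 - 15) - (-12 + R) = -14 + (12 - R) = -2 - R)
(S(3) + 47)*(J + 26) = ((-2 - 1*3) + 47)*(2 + 26) = ((-2 - 3) + 47)*28 = (-5 + 47)*28 = 42*28 = 1176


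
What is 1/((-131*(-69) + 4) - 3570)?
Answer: 1/5473 ≈ 0.00018272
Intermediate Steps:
1/((-131*(-69) + 4) - 3570) = 1/((9039 + 4) - 3570) = 1/(9043 - 3570) = 1/5473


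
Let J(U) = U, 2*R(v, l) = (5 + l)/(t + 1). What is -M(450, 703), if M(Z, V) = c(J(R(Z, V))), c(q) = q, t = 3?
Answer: -177/2 ≈ -88.500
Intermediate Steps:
R(v, l) = 5/8 + l/8 (R(v, l) = ((5 + l)/(3 + 1))/2 = ((5 + l)/4)/2 = ((5 + l)*(¼))/2 = (5/4 + l/4)/2 = 5/8 + l/8)
M(Z, V) = 5/8 + V/8
-M(450, 703) = -(5/8 + (⅛)*703) = -(5/8 + 703/8) = -1*177/2 = -177/2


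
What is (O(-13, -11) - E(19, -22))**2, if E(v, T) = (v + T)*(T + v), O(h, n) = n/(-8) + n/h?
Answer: 497025/10816 ≈ 45.953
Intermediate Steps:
O(h, n) = -n/8 + n/h (O(h, n) = n*(-1/8) + n/h = -n/8 + n/h)
E(v, T) = (T + v)**2 (E(v, T) = (T + v)*(T + v) = (T + v)**2)
(O(-13, -11) - E(19, -22))**2 = ((-1/8*(-11) - 11/(-13)) - (-22 + 19)**2)**2 = ((11/8 - 11*(-1/13)) - 1*(-3)**2)**2 = ((11/8 + 11/13) - 1*9)**2 = (231/104 - 9)**2 = (-705/104)**2 = 497025/10816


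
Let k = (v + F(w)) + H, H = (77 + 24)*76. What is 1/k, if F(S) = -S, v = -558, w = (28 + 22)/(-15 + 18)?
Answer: 3/21304 ≈ 0.00014082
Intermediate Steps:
w = 50/3 ≈ 16.667
H = 7676 (H = 101*76 = 7676)
k = 21304/3 (k = (-558 - 1*50/3) + 7676 = (-558 - 50/3) + 7676 = -1724/3 + 7676 = 21304/3 ≈ 7101.3)
1/k = 1/(21304/3) = 3/21304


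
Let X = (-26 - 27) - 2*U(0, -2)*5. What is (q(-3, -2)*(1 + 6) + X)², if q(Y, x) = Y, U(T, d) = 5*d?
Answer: 676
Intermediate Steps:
X = 47 (X = (-26 - 27) - 10*(-2)*5 = -53 - 2*(-10)*5 = -53 + 20*5 = -53 + 100 = 47)
(q(-3, -2)*(1 + 6) + X)² = (-3*(1 + 6) + 47)² = (-3*7 + 47)² = (-21 + 47)² = 26² = 676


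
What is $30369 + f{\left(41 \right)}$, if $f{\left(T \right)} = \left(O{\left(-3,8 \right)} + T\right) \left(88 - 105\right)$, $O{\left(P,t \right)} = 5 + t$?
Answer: $29451$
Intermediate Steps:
$f{\left(T \right)} = -221 - 17 T$ ($f{\left(T \right)} = \left(\left(5 + 8\right) + T\right) \left(88 - 105\right) = \left(13 + T\right) \left(-17\right) = -221 - 17 T$)
$30369 + f{\left(41 \right)} = 30369 - 918 = 29451$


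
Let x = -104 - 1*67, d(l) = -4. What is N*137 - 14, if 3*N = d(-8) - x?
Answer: 22837/3 ≈ 7612.3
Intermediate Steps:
x = -171 (x = -104 - 67 = -171)
N = 167/3 (N = (-4 - 1*(-171))/3 = (-4 + 171)/3 = (⅓)*167 = 167/3 ≈ 55.667)
N*137 - 14 = (167/3)*137 - 14 = 22879/3 - 14 = 22837/3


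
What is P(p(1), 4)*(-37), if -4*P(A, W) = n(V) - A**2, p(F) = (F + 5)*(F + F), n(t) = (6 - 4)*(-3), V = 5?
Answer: -2775/2 ≈ -1387.5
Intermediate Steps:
n(t) = -6 (n(t) = 2*(-3) = -6)
p(F) = 2*F*(5 + F) (p(F) = (5 + F)*(2*F) = 2*F*(5 + F))
P(A, W) = 3/2 + A**2/4 (P(A, W) = -(-6 - A**2)/4 = 3/2 + A**2/4)
P(p(1), 4)*(-37) = (3/2 + (2*1*(5 + 1))**2/4)*(-37) = (3/2 + (2*1*6)**2/4)*(-37) = (3/2 + (1/4)*12**2)*(-37) = (3/2 + (1/4)*144)*(-37) = (3/2 + 36)*(-37) = (75/2)*(-37) = -2775/2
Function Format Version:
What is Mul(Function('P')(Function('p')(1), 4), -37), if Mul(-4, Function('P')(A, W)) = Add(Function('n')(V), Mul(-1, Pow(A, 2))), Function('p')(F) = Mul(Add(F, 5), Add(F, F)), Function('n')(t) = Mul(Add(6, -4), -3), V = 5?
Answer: Rational(-2775, 2) ≈ -1387.5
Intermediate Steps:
Function('n')(t) = -6 (Function('n')(t) = Mul(2, -3) = -6)
Function('p')(F) = Mul(2, F, Add(5, F)) (Function('p')(F) = Mul(Add(5, F), Mul(2, F)) = Mul(2, F, Add(5, F)))
Function('P')(A, W) = Add(Rational(3, 2), Mul(Rational(1, 4), Pow(A, 2))) (Function('P')(A, W) = Mul(Rational(-1, 4), Add(-6, Mul(-1, Pow(A, 2)))) = Add(Rational(3, 2), Mul(Rational(1, 4), Pow(A, 2))))
Mul(Function('P')(Function('p')(1), 4), -37) = Mul(Add(Rational(3, 2), Mul(Rational(1, 4), Pow(Mul(2, 1, Add(5, 1)), 2))), -37) = Mul(Add(Rational(3, 2), Mul(Rational(1, 4), Pow(Mul(2, 1, 6), 2))), -37) = Mul(Add(Rational(3, 2), Mul(Rational(1, 4), Pow(12, 2))), -37) = Mul(Add(Rational(3, 2), Mul(Rational(1, 4), 144)), -37) = Mul(Add(Rational(3, 2), 36), -37) = Mul(Rational(75, 2), -37) = Rational(-2775, 2)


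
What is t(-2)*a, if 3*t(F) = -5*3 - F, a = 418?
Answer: -5434/3 ≈ -1811.3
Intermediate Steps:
t(F) = -5 - F/3 (t(F) = (-5*3 - F)/3 = (-15 - F)/3 = -5 - F/3)
t(-2)*a = (-5 - ⅓*(-2))*418 = (-5 + ⅔)*418 = -13/3*418 = -5434/3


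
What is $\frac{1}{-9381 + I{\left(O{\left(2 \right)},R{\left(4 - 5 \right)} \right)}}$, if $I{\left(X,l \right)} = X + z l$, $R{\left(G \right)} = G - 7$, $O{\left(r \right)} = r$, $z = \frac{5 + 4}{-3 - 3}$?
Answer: $- \frac{1}{9367} \approx -0.00010676$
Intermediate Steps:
$z = - \frac{3}{2}$ ($z = \frac{9}{-6} = 9 \left(- \frac{1}{6}\right) = - \frac{3}{2} \approx -1.5$)
$R{\left(G \right)} = -7 + G$
$I{\left(X,l \right)} = X - \frac{3 l}{2}$
$\frac{1}{-9381 + I{\left(O{\left(2 \right)},R{\left(4 - 5 \right)} \right)}} = \frac{1}{-9381 - \left(-2 + \frac{3 \left(-7 + \left(4 - 5\right)\right)}{2}\right)} = \frac{1}{-9381 - \left(-2 + \frac{3 \left(-7 - 1\right)}{2}\right)} = \frac{1}{-9381 + \left(2 - -12\right)} = \frac{1}{-9381 + \left(2 + 12\right)} = \frac{1}{-9381 + 14} = \frac{1}{-9367} = - \frac{1}{9367}$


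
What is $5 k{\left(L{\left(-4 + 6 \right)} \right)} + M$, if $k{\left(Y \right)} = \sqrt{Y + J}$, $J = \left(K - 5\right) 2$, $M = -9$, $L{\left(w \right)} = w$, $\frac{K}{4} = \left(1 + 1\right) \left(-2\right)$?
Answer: $-9 + 10 i \sqrt{10} \approx -9.0 + 31.623 i$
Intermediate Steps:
$K = -16$ ($K = 4 \left(1 + 1\right) \left(-2\right) = 4 \cdot 2 \left(-2\right) = 4 \left(-4\right) = -16$)
$J = -42$ ($J = \left(-16 - 5\right) 2 = \left(-21\right) 2 = -42$)
$k{\left(Y \right)} = \sqrt{-42 + Y}$ ($k{\left(Y \right)} = \sqrt{Y - 42} = \sqrt{-42 + Y}$)
$5 k{\left(L{\left(-4 + 6 \right)} \right)} + M = 5 \sqrt{-42 + \left(-4 + 6\right)} - 9 = 5 \sqrt{-42 + 2} - 9 = 5 \sqrt{-40} - 9 = 5 \cdot 2 i \sqrt{10} - 9 = 10 i \sqrt{10} - 9 = -9 + 10 i \sqrt{10}$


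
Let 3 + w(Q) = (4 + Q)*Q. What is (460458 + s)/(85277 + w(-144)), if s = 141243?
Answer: 601701/105434 ≈ 5.7069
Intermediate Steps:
w(Q) = -3 + Q*(4 + Q) (w(Q) = -3 + (4 + Q)*Q = -3 + Q*(4 + Q))
(460458 + s)/(85277 + w(-144)) = (460458 + 141243)/(85277 + (-3 + (-144)² + 4*(-144))) = 601701/(85277 + (-3 + 20736 - 576)) = 601701/(85277 + 20157) = 601701/105434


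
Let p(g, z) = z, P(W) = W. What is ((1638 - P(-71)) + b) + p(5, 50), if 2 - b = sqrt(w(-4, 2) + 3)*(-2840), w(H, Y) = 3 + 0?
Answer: 1761 + 2840*sqrt(6) ≈ 8717.5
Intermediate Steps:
w(H, Y) = 3
b = 2 + 2840*sqrt(6) (b = 2 - sqrt(3 + 3)*(-2840) = 2 - sqrt(6)*(-2840) = 2 - (-2840)*sqrt(6) = 2 + 2840*sqrt(6) ≈ 6958.5)
((1638 - P(-71)) + b) + p(5, 50) = ((1638 - 1*(-71)) + (2 + 2840*sqrt(6))) + 50 = ((1638 + 71) + (2 + 2840*sqrt(6))) + 50 = (1709 + (2 + 2840*sqrt(6))) + 50 = (1711 + 2840*sqrt(6)) + 50 = 1761 + 2840*sqrt(6)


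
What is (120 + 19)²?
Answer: 19321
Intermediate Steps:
(120 + 19)² = 139² = 19321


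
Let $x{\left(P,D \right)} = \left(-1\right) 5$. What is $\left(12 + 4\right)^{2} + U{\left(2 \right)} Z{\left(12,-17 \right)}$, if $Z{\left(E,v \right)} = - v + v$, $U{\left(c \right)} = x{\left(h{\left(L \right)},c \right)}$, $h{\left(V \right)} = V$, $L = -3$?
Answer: $256$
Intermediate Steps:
$x{\left(P,D \right)} = -5$
$U{\left(c \right)} = -5$
$Z{\left(E,v \right)} = 0$
$\left(12 + 4\right)^{2} + U{\left(2 \right)} Z{\left(12,-17 \right)} = \left(12 + 4\right)^{2} - 0 = 16^{2} + 0 = 256 + 0 = 256$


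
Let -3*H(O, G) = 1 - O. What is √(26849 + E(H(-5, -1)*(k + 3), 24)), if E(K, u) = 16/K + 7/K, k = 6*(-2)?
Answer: √966610/6 ≈ 163.86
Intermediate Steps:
k = -12
H(O, G) = -⅓ + O/3 (H(O, G) = -(1 - O)/3 = -⅓ + O/3)
E(K, u) = 23/K
√(26849 + E(H(-5, -1)*(k + 3), 24)) = √(26849 + 23/(((-⅓ + (⅓)*(-5))*(-12 + 3)))) = √(26849 + 23/(((-⅓ - 5/3)*(-9)))) = √(26849 + 23/((-2*(-9)))) = √(26849 + 23/18) = √(483305/18) = √966610/6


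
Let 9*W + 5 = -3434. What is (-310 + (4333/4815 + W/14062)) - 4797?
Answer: -115242790643/22569510 ≈ -5106.1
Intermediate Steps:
W = -3439/9 (W = -5/9 + (⅑)*(-3434) = -5/9 - 3434/9 = -3439/9 ≈ -382.11)
(-310 + (4333/4815 + W/14062)) - 4797 = (-310 + (4333/4815 - 3439/9/14062)) - 4797 = (-310 + (4333*(1/4815) - 3439/9*1/14062)) - 4797 = (-310 + (4333/4815 - 3439/126558)) - 4797 = (-310 + 19696927/22569510) - 4797 = -6976851173/22569510 - 4797 = -115242790643/22569510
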